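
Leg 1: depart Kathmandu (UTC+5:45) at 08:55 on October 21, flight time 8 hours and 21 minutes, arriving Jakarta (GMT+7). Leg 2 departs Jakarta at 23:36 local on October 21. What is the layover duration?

5 hours 5 minutes

Convert departure to UTC: 08:55 − 5:45 = 03:10 UTC on Oct 21.
Add 8 hours and 21 minutes flight time → 11:31 UTC.
Jakarta is UTC+7:00, so local arrival = 11:31 + 7:00 = 18:31 on Oct 21.
Layover = 23:36 − 18:31 = 5 hours 5 minutes.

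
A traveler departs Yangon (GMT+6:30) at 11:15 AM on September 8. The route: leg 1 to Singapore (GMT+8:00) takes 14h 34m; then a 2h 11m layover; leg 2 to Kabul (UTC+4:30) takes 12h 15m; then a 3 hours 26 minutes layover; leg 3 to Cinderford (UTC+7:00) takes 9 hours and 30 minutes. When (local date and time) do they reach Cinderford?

5:41 AM on Sep 10

Convert departure to UTC: 11:15 AM − 6:30 = 4:45 AM UTC on Sep 8.
Add 14 hours and 34 minutes leg 1 → 7:19 PM UTC.
Add 2 hours 11 minutes layover in Singapore → 9:30 PM UTC.
Add 12 hours and 15 minutes leg 2 → 9:45 AM UTC (Sep 9).
Add 3 hours 26 minutes layover in Kabul → 1:11 PM UTC.
Add 9 hours 30 minutes leg 3 → 10:41 PM UTC.
Cinderford is UTC+7:00, so local arrival = 10:41 PM + 7:00 = 5:41 AM on Sep 10.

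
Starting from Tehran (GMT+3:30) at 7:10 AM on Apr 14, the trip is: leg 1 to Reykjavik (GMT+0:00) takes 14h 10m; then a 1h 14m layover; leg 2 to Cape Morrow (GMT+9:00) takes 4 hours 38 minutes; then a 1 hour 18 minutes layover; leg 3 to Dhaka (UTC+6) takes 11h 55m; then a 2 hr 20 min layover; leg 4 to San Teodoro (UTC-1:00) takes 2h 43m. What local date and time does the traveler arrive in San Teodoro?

4:58 PM on April 15

Convert departure to UTC: 7:10 AM − 3:30 = 3:40 AM UTC on Apr 14.
Add 14 hours 10 minutes leg 1 → 5:50 PM UTC.
Add 1 hour 14 minutes layover in Reykjavik → 7:04 PM UTC.
Add 4 hours 38 minutes leg 2 → 11:42 PM UTC.
Add 1 hour and 18 minutes layover in Cape Morrow → 1:00 AM UTC (Apr 15).
Add 11 hours and 55 minutes leg 3 → 12:55 PM UTC.
Add 2 hours and 20 minutes layover in Dhaka → 3:15 PM UTC.
Add 2 hours and 43 minutes leg 4 → 5:58 PM UTC.
San Teodoro is UTC−1:00, so local arrival = 5:58 PM − 1:00 = 4:58 PM on Apr 15.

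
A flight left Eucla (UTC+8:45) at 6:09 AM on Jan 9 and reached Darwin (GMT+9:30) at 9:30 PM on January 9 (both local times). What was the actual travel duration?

Darwin is 0:45 ahead of Eucla.
Clock-face elapsed time (ignoring zones) is 15 hours 21 minutes.
Actual elapsed = 15 hours 21 minutes − 0:45 = 14 hours 36 minutes.

14 hours 36 minutes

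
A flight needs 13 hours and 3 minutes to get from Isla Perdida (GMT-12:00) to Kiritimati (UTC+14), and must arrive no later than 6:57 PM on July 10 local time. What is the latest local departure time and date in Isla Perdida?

Target arrival in UTC: 6:57 PM − 14:00 = 4:57 AM on Jul 10.
Subtract 13 hours and 3 minutes → departure 3:54 PM UTC on Jul 9.
Isla Perdida is UTC−12:00: 3:54 PM − 12:00 = 3:54 AM on Jul 9.

3:54 AM on Jul 9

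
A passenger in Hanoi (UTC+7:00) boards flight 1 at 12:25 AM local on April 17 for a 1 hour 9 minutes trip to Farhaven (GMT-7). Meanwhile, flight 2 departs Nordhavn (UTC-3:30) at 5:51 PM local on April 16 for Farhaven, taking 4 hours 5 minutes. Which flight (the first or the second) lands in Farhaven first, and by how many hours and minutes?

Flight 1 in UTC: 12:25 AM − 7:00 = 5:25 PM on Apr 16.
+1 hour 9 minutes → arrive 6:34 PM UTC on Apr 16.
Flight 2 in UTC: 5:51 PM + 3:30 = 9:21 PM on Apr 16.
+4 hours and 5 minutes → arrive 1:26 AM UTC on Apr 17.
Flight 1 lands earlier by 6 hours 52 minutes.

the first, by 6 hours 52 minutes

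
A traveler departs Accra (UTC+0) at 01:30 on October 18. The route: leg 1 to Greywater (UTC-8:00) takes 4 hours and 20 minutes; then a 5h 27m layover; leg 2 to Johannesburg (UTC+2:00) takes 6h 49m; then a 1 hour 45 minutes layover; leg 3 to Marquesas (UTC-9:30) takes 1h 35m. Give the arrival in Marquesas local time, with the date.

Accra is at UTC+0, so departure is already 01:30 UTC on Oct 18.
Add 4 hours and 20 minutes leg 1 → 05:50 UTC.
Add 5 hours 27 minutes layover in Greywater → 11:17 UTC.
Add 6 hours 49 minutes leg 2 → 18:06 UTC.
Add 1 hour and 45 minutes layover in Johannesburg → 19:51 UTC.
Add 1 hour 35 minutes leg 3 → 21:26 UTC.
Marquesas is UTC−9:30, so local arrival = 21:26 − 9:30 = 11:56 on Oct 18.

11:56 on Oct 18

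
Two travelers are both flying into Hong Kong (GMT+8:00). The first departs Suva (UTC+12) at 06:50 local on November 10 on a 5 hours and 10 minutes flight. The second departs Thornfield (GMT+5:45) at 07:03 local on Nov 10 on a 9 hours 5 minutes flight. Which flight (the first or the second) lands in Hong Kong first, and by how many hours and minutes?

Flight 1 in UTC: 06:50 − 12:00 = 18:50 on Nov 9.
+5 hours 10 minutes → arrive 00:00 UTC on Nov 10.
Flight 2 in UTC: 07:03 − 5:45 = 01:18 on Nov 10.
+9 hours 5 minutes → arrive 10:23 UTC on Nov 10.
Flight 1 lands earlier by 10 hours 23 minutes.

the first, by 10 hours 23 minutes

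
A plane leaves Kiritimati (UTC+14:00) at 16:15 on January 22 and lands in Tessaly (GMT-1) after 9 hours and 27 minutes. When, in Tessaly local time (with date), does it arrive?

Convert departure to UTC: 16:15 − 14:00 = 02:15 UTC on Jan 22.
Add 9 hours and 27 minutes travel time → 11:42 UTC.
Tessaly is UTC−1:00, so local arrival = 11:42 − 1:00 = 10:42 on Jan 22.

10:42 on Jan 22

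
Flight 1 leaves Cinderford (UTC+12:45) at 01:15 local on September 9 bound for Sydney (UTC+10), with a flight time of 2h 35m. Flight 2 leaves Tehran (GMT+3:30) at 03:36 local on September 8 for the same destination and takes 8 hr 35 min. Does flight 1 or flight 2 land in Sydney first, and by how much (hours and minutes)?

Flight 1 in UTC: 01:15 − 12:45 = 12:30 on Sep 8.
+2 hours 35 minutes → arrive 15:05 UTC on Sep 8.
Flight 2 in UTC: 03:36 − 3:30 = 00:06 on Sep 8.
+8 hours 35 minutes → arrive 08:41 UTC on Sep 8.
Flight 2 lands earlier by 6 hours 24 minutes.

the second, by 6 hours 24 minutes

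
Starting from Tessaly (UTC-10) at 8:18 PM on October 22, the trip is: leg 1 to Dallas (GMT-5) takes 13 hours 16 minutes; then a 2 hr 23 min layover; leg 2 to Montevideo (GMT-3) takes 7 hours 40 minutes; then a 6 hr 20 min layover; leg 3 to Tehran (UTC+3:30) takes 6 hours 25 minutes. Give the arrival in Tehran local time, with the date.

Convert departure to UTC: 8:18 PM + 10:00 = 6:18 AM UTC on Oct 23.
Add 13 hours and 16 minutes leg 1 → 7:34 PM UTC.
Add 2 hours 23 minutes layover in Dallas → 9:57 PM UTC.
Add 7 hours and 40 minutes leg 2 → 5:37 AM UTC (Oct 24).
Add 6 hours and 20 minutes layover in Montevideo → 11:57 AM UTC.
Add 6 hours and 25 minutes leg 3 → 6:22 PM UTC.
Tehran is UTC+3:30, so local arrival = 6:22 PM + 3:30 = 9:52 PM on Oct 24.

9:52 PM on October 24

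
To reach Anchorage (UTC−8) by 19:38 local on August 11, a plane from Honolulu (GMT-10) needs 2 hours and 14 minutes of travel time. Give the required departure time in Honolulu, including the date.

15:24 on August 11

Target arrival in UTC: 19:38 + 8:00 = 03:38 on Aug 12.
Subtract 2 hours and 14 minutes → departure 01:24 UTC on Aug 12.
Honolulu is UTC−10:00: 01:24 − 10:00 = 15:24 on Aug 11.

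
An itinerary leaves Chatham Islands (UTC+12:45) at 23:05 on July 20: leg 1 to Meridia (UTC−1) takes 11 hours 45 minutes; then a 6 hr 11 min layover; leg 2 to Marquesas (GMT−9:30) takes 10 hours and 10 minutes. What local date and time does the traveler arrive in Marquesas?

Convert departure to UTC: 23:05 − 12:45 = 10:20 UTC on Jul 20.
Add 11 hours 45 minutes leg 1 → 22:05 UTC.
Add 6 hours and 11 minutes layover in Meridia → 04:16 UTC (Jul 21).
Add 10 hours 10 minutes leg 2 → 14:26 UTC.
Marquesas is UTC−9:30, so local arrival = 14:26 − 9:30 = 04:56 on Jul 21.

04:56 on Jul 21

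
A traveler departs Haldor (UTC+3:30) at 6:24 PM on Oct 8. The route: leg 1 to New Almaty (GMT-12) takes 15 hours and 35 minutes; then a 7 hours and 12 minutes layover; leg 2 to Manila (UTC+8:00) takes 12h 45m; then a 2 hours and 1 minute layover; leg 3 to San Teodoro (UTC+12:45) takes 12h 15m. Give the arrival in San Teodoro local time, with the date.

5:27 AM on Oct 11

Convert departure to UTC: 6:24 PM − 3:30 = 2:54 PM UTC on Oct 8.
Add 15 hours 35 minutes leg 1 → 6:29 AM UTC (Oct 9).
Add 7 hours 12 minutes layover in New Almaty → 1:41 PM UTC.
Add 12 hours 45 minutes leg 2 → 2:26 AM UTC (Oct 10).
Add 2 hours and 1 minute layover in Manila → 4:27 AM UTC.
Add 12 hours and 15 minutes leg 3 → 4:42 PM UTC.
San Teodoro is UTC+12:45, so local arrival = 4:42 PM + 12:45 = 5:27 AM on Oct 11.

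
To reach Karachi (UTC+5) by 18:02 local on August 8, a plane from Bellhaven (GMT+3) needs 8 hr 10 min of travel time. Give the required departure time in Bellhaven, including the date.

Target arrival in UTC: 18:02 − 5:00 = 13:02 on Aug 8.
Subtract 8 hours 10 minutes → departure 04:52 UTC on Aug 8.
Bellhaven is UTC+3:00: 04:52 + 3:00 = 07:52 on Aug 8.

07:52 on Aug 8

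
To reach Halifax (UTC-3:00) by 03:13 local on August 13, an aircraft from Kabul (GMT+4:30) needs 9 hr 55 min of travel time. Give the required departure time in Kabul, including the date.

Target arrival in UTC: 03:13 + 3:00 = 06:13 on Aug 13.
Subtract 9 hours and 55 minutes → departure 20:18 UTC on Aug 12.
Kabul is UTC+4:30: 20:18 + 4:30 = 00:48 on Aug 13.

00:48 on August 13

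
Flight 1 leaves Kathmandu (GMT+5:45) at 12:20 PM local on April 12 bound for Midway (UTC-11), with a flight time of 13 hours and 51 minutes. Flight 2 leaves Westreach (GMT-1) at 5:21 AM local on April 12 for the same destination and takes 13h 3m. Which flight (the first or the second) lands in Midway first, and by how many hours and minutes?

the second, by 1 hour 2 minutes

Flight 1 in UTC: 12:20 PM − 5:45 = 6:35 AM on Apr 12.
+13 hours and 51 minutes → arrive 8:26 PM UTC on Apr 12.
Flight 2 in UTC: 5:21 AM + 1:00 = 6:21 AM on Apr 12.
+13 hours 3 minutes → arrive 7:24 PM UTC on Apr 12.
Flight 2 lands earlier by 1 hour 2 minutes.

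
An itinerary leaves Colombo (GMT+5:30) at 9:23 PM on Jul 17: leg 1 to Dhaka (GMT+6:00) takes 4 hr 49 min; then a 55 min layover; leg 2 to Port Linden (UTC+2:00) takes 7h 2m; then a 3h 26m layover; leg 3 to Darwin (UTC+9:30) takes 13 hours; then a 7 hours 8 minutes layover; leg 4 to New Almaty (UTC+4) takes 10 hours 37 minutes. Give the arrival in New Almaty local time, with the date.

6:50 PM on July 19

Convert departure to UTC: 9:23 PM − 5:30 = 3:53 PM UTC on Jul 17.
Add 4 hours 49 minutes leg 1 → 8:42 PM UTC.
Add 55 minutes layover in Dhaka → 9:37 PM UTC.
Add 7 hours 2 minutes leg 2 → 4:39 AM UTC (Jul 18).
Add 3 hours and 26 minutes layover in Port Linden → 8:05 AM UTC.
Add 13 hours leg 3 → 9:05 PM UTC.
Add 7 hours and 8 minutes layover in Darwin → 4:13 AM UTC (Jul 19).
Add 10 hours 37 minutes leg 4 → 2:50 PM UTC.
New Almaty is UTC+4:00, so local arrival = 2:50 PM + 4:00 = 6:50 PM on Jul 19.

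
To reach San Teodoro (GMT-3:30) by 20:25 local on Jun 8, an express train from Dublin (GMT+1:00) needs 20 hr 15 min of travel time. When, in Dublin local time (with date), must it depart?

04:40 on Jun 8

Target arrival in UTC: 20:25 + 3:30 = 23:55 on Jun 8.
Subtract 20 hours and 15 minutes → departure 03:40 UTC on Jun 8.
Dublin is UTC+1:00: 03:40 + 1:00 = 04:40 on Jun 8.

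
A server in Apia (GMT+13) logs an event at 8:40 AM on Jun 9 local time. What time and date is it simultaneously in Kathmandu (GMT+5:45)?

Kathmandu is 7:15 behind Apia.
Shift by the zone difference: 8:40 AM − 7:15 = 1:25 AM on Jun 9 in Kathmandu.

1:25 AM on Jun 9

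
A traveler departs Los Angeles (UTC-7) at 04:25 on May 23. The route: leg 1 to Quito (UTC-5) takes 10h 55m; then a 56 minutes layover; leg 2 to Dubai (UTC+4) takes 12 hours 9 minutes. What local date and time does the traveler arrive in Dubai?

Convert departure to UTC: 04:25 + 7:00 = 11:25 UTC on May 23.
Add 10 hours and 55 minutes leg 1 → 22:20 UTC.
Add 56 minutes layover in Quito → 23:16 UTC.
Add 12 hours and 9 minutes leg 2 → 11:25 UTC (May 24).
Dubai is UTC+4:00, so local arrival = 11:25 + 4:00 = 15:25 on May 24.

15:25 on May 24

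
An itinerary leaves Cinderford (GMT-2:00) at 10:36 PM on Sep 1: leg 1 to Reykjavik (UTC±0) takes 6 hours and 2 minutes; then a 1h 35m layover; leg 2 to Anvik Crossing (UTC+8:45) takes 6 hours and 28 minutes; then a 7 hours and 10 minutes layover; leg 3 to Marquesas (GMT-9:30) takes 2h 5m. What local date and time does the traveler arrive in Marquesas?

Convert departure to UTC: 10:36 PM + 2:00 = 12:36 AM UTC on Sep 2.
Add 6 hours 2 minutes leg 1 → 6:38 AM UTC.
Add 1 hour 35 minutes layover in Reykjavik → 8:13 AM UTC.
Add 6 hours 28 minutes leg 2 → 2:41 PM UTC.
Add 7 hours and 10 minutes layover in Anvik Crossing → 9:51 PM UTC.
Add 2 hours and 5 minutes leg 3 → 11:56 PM UTC.
Marquesas is UTC−9:30, so local arrival = 11:56 PM − 9:30 = 2:26 PM on Sep 2.

2:26 PM on Sep 2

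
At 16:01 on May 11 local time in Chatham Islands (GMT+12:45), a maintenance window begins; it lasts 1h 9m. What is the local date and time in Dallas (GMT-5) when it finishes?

Convert start to UTC: 16:01 − 12:45 = 03:16 UTC on May 11.
Add 1 hour and 9 minutes duration → 04:25 UTC.
Dallas is UTC−5:00, so local end time = 04:25 − 5:00 = 23:25 on May 10.

23:25 on May 10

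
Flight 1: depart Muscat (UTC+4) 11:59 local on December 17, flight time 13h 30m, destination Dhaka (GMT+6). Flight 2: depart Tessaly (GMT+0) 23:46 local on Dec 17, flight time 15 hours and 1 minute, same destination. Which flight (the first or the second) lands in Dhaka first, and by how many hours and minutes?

the first, by 17 hours 18 minutes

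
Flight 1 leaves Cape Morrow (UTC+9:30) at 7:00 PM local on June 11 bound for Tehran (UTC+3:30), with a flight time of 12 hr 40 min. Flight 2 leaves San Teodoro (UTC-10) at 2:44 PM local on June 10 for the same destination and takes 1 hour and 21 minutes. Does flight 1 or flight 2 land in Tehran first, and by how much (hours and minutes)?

Flight 1 in UTC: 7:00 PM − 9:30 = 9:30 AM on Jun 11.
+12 hours 40 minutes → arrive 10:10 PM UTC on Jun 11.
Flight 2 in UTC: 2:44 PM + 10:00 = 12:44 AM on Jun 11.
+1 hour and 21 minutes → arrive 2:05 AM UTC on Jun 11.
Flight 2 lands earlier by 20 hours 5 minutes.

the second, by 20 hours 5 minutes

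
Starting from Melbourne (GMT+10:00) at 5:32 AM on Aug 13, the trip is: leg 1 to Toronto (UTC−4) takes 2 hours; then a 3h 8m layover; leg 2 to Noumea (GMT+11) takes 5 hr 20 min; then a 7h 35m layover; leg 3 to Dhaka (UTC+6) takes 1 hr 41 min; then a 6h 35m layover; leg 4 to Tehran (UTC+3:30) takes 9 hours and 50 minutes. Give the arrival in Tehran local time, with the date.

11:11 AM on August 14

Convert departure to UTC: 5:32 AM − 10:00 = 7:32 PM UTC on Aug 12.
Add 2 hours leg 1 → 9:32 PM UTC.
Add 3 hours 8 minutes layover in Toronto → 12:40 AM UTC (Aug 13).
Add 5 hours and 20 minutes leg 2 → 6:00 AM UTC.
Add 7 hours 35 minutes layover in Noumea → 1:35 PM UTC.
Add 1 hour and 41 minutes leg 3 → 3:16 PM UTC.
Add 6 hours and 35 minutes layover in Dhaka → 9:51 PM UTC.
Add 9 hours and 50 minutes leg 4 → 7:41 AM UTC (Aug 14).
Tehran is UTC+3:30, so local arrival = 7:41 AM + 3:30 = 11:11 AM on Aug 14.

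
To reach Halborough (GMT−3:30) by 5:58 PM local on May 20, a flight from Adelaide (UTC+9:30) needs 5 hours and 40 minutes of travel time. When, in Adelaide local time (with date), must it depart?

Target arrival in UTC: 5:58 PM + 3:30 = 9:28 PM on May 20.
Subtract 5 hours 40 minutes → departure 3:48 PM UTC on May 20.
Adelaide is UTC+9:30: 3:48 PM + 9:30 = 1:18 AM on May 21.

1:18 AM on May 21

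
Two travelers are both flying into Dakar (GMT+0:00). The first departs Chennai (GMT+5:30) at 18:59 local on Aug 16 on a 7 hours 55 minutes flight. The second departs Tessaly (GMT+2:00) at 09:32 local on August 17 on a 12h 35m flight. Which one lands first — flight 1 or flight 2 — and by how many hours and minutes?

the first, by 22 hours 43 minutes

Flight 1 in UTC: 18:59 − 5:30 = 13:29 on Aug 16.
+7 hours and 55 minutes → arrive 21:24 UTC on Aug 16.
Flight 2 in UTC: 09:32 − 2:00 = 07:32 on Aug 17.
+12 hours 35 minutes → arrive 20:07 UTC on Aug 17.
Flight 1 lands earlier by 22 hours 43 minutes.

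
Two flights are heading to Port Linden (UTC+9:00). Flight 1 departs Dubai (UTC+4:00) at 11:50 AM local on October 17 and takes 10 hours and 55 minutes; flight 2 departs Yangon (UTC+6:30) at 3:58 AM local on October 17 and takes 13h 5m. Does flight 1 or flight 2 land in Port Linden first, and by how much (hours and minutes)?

the second, by 8 hours 12 minutes

Flight 1 in UTC: 11:50 AM − 4:00 = 7:50 AM on Oct 17.
+10 hours and 55 minutes → arrive 6:45 PM UTC on Oct 17.
Flight 2 in UTC: 3:58 AM − 6:30 = 9:28 PM on Oct 16.
+13 hours and 5 minutes → arrive 10:33 AM UTC on Oct 17.
Flight 2 lands earlier by 8 hours 12 minutes.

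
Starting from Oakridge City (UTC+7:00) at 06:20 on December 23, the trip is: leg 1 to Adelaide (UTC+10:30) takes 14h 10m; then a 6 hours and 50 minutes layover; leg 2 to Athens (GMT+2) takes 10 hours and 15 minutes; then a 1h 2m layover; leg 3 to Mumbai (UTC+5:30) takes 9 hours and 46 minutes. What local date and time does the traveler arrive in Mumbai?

Convert departure to UTC: 06:20 − 7:00 = 23:20 UTC on Dec 22.
Add 14 hours and 10 minutes leg 1 → 13:30 UTC (Dec 23).
Add 6 hours 50 minutes layover in Adelaide → 20:20 UTC.
Add 10 hours and 15 minutes leg 2 → 06:35 UTC (Dec 24).
Add 1 hour and 2 minutes layover in Athens → 07:37 UTC.
Add 9 hours 46 minutes leg 3 → 17:23 UTC.
Mumbai is UTC+5:30, so local arrival = 17:23 + 5:30 = 22:53 on Dec 24.

22:53 on December 24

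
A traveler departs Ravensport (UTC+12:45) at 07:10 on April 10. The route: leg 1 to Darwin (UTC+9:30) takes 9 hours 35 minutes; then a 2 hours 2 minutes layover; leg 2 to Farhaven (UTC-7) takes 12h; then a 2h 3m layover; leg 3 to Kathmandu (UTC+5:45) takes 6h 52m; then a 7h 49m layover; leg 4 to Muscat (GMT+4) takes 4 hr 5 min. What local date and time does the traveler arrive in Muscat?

18:51 on April 11

Convert departure to UTC: 07:10 − 12:45 = 18:25 UTC on Apr 9.
Add 9 hours 35 minutes leg 1 → 04:00 UTC (Apr 10).
Add 2 hours 2 minutes layover in Darwin → 06:02 UTC.
Add 12 hours leg 2 → 18:02 UTC.
Add 2 hours and 3 minutes layover in Farhaven → 20:05 UTC.
Add 6 hours and 52 minutes leg 3 → 02:57 UTC (Apr 11).
Add 7 hours 49 minutes layover in Kathmandu → 10:46 UTC.
Add 4 hours 5 minutes leg 4 → 14:51 UTC.
Muscat is UTC+4:00, so local arrival = 14:51 + 4:00 = 18:51 on Apr 11.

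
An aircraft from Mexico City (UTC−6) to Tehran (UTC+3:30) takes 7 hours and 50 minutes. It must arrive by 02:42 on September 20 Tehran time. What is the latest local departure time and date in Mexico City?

09:22 on September 19

Target arrival in UTC: 02:42 − 3:30 = 23:12 on Sep 19.
Subtract 7 hours and 50 minutes → departure 15:22 UTC on Sep 19.
Mexico City is UTC−6:00: 15:22 − 6:00 = 09:22 on Sep 19.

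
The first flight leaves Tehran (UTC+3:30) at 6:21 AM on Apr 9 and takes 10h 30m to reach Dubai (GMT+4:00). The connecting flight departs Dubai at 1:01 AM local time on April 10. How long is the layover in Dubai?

Convert departure to UTC: 6:21 AM − 3:30 = 2:51 AM UTC on Apr 9.
Add 10 hours and 30 minutes flight time → 1:21 PM UTC.
Dubai is UTC+4:00, so local arrival = 1:21 PM + 4:00 = 5:21 PM on Apr 9.
Layover = 1:01 AM − 5:21 PM (+1 day) = 7 hours 40 minutes.

7 hours 40 minutes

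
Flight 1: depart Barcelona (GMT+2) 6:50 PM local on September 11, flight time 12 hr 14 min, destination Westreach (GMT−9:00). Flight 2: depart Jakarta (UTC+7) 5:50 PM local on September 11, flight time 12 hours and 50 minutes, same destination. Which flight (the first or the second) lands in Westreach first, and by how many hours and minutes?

the second, by 5 hours 24 minutes

Flight 1 in UTC: 6:50 PM − 2:00 = 4:50 PM on Sep 11.
+12 hours and 14 minutes → arrive 5:04 AM UTC on Sep 12.
Flight 2 in UTC: 5:50 PM − 7:00 = 10:50 AM on Sep 11.
+12 hours 50 minutes → arrive 11:40 PM UTC on Sep 11.
Flight 2 lands earlier by 5 hours 24 minutes.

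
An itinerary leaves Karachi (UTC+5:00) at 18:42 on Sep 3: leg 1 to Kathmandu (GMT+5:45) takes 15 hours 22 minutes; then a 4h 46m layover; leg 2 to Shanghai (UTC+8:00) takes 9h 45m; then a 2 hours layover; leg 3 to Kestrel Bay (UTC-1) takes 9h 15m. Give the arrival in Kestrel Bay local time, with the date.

05:50 on Sep 5

Convert departure to UTC: 18:42 − 5:00 = 13:42 UTC on Sep 3.
Add 15 hours 22 minutes leg 1 → 05:04 UTC (Sep 4).
Add 4 hours and 46 minutes layover in Kathmandu → 09:50 UTC.
Add 9 hours and 45 minutes leg 2 → 19:35 UTC.
Add 2 hours layover in Shanghai → 21:35 UTC.
Add 9 hours 15 minutes leg 3 → 06:50 UTC (Sep 5).
Kestrel Bay is UTC−1:00, so local arrival = 06:50 − 1:00 = 05:50 on Sep 5.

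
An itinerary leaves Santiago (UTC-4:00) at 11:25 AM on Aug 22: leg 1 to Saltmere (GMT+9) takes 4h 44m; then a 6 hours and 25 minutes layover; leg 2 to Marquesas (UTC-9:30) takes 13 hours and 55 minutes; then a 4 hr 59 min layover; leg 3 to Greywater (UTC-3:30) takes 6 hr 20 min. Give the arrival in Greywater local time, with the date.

Convert departure to UTC: 11:25 AM + 4:00 = 3:25 PM UTC on Aug 22.
Add 4 hours and 44 minutes leg 1 → 8:09 PM UTC.
Add 6 hours and 25 minutes layover in Saltmere → 2:34 AM UTC (Aug 23).
Add 13 hours and 55 minutes leg 2 → 4:29 PM UTC.
Add 4 hours and 59 minutes layover in Marquesas → 9:28 PM UTC.
Add 6 hours 20 minutes leg 3 → 3:48 AM UTC (Aug 24).
Greywater is UTC−3:30, so local arrival = 3:48 AM − 3:30 = 12:18 AM on Aug 24.

12:18 AM on Aug 24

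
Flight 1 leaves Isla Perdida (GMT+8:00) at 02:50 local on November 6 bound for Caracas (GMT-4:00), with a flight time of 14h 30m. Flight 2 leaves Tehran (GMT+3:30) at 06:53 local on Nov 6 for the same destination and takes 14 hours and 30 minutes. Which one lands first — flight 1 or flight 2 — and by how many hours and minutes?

the first, by 8 hours 33 minutes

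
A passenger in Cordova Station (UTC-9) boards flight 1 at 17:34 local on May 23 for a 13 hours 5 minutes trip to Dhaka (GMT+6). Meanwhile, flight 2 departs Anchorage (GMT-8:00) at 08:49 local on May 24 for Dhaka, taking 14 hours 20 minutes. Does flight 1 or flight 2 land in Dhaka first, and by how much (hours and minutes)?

the first, by 15 hours 30 minutes

Flight 1 in UTC: 17:34 + 9:00 = 02:34 on May 24.
+13 hours 5 minutes → arrive 15:39 UTC on May 24.
Flight 2 in UTC: 08:49 + 8:00 = 16:49 on May 24.
+14 hours and 20 minutes → arrive 07:09 UTC on May 25.
Flight 1 lands earlier by 15 hours 30 minutes.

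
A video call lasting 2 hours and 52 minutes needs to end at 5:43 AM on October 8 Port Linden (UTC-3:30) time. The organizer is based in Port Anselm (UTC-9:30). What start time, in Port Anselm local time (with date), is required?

8:51 PM on October 7

Target end time in UTC: 5:43 AM + 3:30 = 9:13 AM on Oct 8.
Subtract 2 hours and 52 minutes → start 6:21 AM UTC on Oct 8.
Port Anselm is UTC−9:30: 6:21 AM − 9:30 = 8:51 PM on Oct 7.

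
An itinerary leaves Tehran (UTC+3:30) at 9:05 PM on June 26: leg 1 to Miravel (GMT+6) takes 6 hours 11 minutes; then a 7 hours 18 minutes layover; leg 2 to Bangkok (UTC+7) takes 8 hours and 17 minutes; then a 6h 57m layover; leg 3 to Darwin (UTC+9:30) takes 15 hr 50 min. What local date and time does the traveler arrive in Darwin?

Convert departure to UTC: 9:05 PM − 3:30 = 5:35 PM UTC on Jun 26.
Add 6 hours and 11 minutes leg 1 → 11:46 PM UTC.
Add 7 hours and 18 minutes layover in Miravel → 7:04 AM UTC (Jun 27).
Add 8 hours 17 minutes leg 2 → 3:21 PM UTC.
Add 6 hours 57 minutes layover in Bangkok → 10:18 PM UTC.
Add 15 hours 50 minutes leg 3 → 2:08 PM UTC (Jun 28).
Darwin is UTC+9:30, so local arrival = 2:08 PM + 9:30 = 11:38 PM on Jun 28.

11:38 PM on June 28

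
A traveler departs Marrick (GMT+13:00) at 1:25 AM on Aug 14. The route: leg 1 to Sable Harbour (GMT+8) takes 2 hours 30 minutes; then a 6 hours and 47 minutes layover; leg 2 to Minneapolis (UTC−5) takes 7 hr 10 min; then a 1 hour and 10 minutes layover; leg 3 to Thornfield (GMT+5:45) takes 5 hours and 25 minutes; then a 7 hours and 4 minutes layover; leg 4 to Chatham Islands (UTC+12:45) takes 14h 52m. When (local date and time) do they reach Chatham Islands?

Convert departure to UTC: 1:25 AM − 13:00 = 12:25 PM UTC on Aug 13.
Add 2 hours 30 minutes leg 1 → 2:55 PM UTC.
Add 6 hours and 47 minutes layover in Sable Harbour → 9:42 PM UTC.
Add 7 hours 10 minutes leg 2 → 4:52 AM UTC (Aug 14).
Add 1 hour and 10 minutes layover in Minneapolis → 6:02 AM UTC.
Add 5 hours 25 minutes leg 3 → 11:27 AM UTC.
Add 7 hours and 4 minutes layover in Thornfield → 6:31 PM UTC.
Add 14 hours and 52 minutes leg 4 → 9:23 AM UTC (Aug 15).
Chatham Islands is UTC+12:45, so local arrival = 9:23 AM + 12:45 = 10:08 PM on Aug 15.

10:08 PM on August 15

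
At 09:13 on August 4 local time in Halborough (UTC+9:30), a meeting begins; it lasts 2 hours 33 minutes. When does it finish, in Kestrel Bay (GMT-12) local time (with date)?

14:16 on August 3

Convert start to UTC: 09:13 − 9:30 = 23:43 UTC on Aug 3.
Add 2 hours and 33 minutes duration → 02:16 UTC (Aug 4).
Kestrel Bay is UTC−12:00, so local end time = 02:16 − 12:00 = 14:16 on Aug 3.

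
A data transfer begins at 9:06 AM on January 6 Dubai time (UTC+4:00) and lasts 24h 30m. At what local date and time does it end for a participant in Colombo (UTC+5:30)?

11:06 AM on Jan 7

Convert start to UTC: 9:06 AM − 4:00 = 5:06 AM UTC on Jan 6.
Add 24 hours 30 minutes duration → 5:36 AM UTC (Jan 7).
Colombo is UTC+5:30, so local end time = 5:36 AM + 5:30 = 11:06 AM on Jan 7.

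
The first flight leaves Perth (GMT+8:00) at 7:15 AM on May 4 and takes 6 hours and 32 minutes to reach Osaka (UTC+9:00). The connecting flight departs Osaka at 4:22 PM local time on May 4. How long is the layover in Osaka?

Convert departure to UTC: 7:15 AM − 8:00 = 11:15 PM UTC on May 3.
Add 6 hours and 32 minutes flight time → 5:47 AM UTC (May 4).
Osaka is UTC+9:00, so local arrival = 5:47 AM + 9:00 = 2:47 PM on May 4.
Layover = 4:22 PM − 2:47 PM = 1 hour 35 minutes.

1 hour 35 minutes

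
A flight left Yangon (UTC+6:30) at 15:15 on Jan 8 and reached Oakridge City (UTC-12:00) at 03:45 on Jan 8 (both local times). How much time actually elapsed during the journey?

7 hours

Departure in UTC: 15:15 − 6:30 = 08:45 on Jan 8.
Arrival in UTC: 03:45 + 12:00 = 15:45 on Jan 8.
Elapsed = 15:45 − 08:45 = 7 hours.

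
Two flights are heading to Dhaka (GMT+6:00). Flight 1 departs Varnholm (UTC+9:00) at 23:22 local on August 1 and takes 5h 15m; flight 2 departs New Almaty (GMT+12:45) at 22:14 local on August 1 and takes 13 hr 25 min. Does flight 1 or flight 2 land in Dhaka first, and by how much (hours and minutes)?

Flight 1 in UTC: 23:22 − 9:00 = 14:22 on Aug 1.
+5 hours and 15 minutes → arrive 19:37 UTC on Aug 1.
Flight 2 in UTC: 22:14 − 12:45 = 09:29 on Aug 1.
+13 hours and 25 minutes → arrive 22:54 UTC on Aug 1.
Flight 1 lands earlier by 3 hours 17 minutes.

the first, by 3 hours 17 minutes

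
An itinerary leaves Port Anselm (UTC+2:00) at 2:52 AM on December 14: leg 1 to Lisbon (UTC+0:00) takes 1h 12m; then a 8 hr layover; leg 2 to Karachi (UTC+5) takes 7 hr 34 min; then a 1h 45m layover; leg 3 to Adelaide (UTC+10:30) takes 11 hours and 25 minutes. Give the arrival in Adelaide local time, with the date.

Convert departure to UTC: 2:52 AM − 2:00 = 12:52 AM UTC on Dec 14.
Add 1 hour and 12 minutes leg 1 → 2:04 AM UTC.
Add 8 hours layover in Lisbon → 10:04 AM UTC.
Add 7 hours 34 minutes leg 2 → 5:38 PM UTC.
Add 1 hour 45 minutes layover in Karachi → 7:23 PM UTC.
Add 11 hours 25 minutes leg 3 → 6:48 AM UTC (Dec 15).
Adelaide is UTC+10:30, so local arrival = 6:48 AM + 10:30 = 5:18 PM on Dec 15.

5:18 PM on December 15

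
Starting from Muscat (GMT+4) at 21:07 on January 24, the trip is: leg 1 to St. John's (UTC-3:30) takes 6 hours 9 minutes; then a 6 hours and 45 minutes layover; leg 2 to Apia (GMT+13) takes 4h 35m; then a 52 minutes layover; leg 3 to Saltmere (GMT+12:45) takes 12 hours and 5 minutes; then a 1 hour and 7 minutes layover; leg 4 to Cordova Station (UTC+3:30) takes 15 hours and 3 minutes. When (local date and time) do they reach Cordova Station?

Convert departure to UTC: 21:07 − 4:00 = 17:07 UTC on Jan 24.
Add 6 hours 9 minutes leg 1 → 23:16 UTC.
Add 6 hours 45 minutes layover in St. John's → 06:01 UTC (Jan 25).
Add 4 hours and 35 minutes leg 2 → 10:36 UTC.
Add 52 minutes layover in Apia → 11:28 UTC.
Add 12 hours 5 minutes leg 3 → 23:33 UTC.
Add 1 hour 7 minutes layover in Saltmere → 00:40 UTC (Jan 26).
Add 15 hours 3 minutes leg 4 → 15:43 UTC.
Cordova Station is UTC+3:30, so local arrival = 15:43 + 3:30 = 19:13 on Jan 26.

19:13 on January 26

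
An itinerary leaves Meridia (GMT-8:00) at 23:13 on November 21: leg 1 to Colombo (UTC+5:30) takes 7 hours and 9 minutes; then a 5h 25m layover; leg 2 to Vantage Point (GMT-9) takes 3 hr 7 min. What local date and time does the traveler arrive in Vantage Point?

Convert departure to UTC: 23:13 + 8:00 = 07:13 UTC on Nov 22.
Add 7 hours 9 minutes leg 1 → 14:22 UTC.
Add 5 hours 25 minutes layover in Colombo → 19:47 UTC.
Add 3 hours 7 minutes leg 2 → 22:54 UTC.
Vantage Point is UTC−9:00, so local arrival = 22:54 − 9:00 = 13:54 on Nov 22.

13:54 on November 22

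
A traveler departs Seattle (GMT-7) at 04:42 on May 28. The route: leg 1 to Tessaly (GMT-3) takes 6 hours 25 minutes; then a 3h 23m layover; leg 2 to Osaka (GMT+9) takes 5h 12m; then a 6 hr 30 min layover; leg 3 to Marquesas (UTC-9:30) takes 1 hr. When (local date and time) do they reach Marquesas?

Convert departure to UTC: 04:42 + 7:00 = 11:42 UTC on May 28.
Add 6 hours 25 minutes leg 1 → 18:07 UTC.
Add 3 hours and 23 minutes layover in Tessaly → 21:30 UTC.
Add 5 hours and 12 minutes leg 2 → 02:42 UTC (May 29).
Add 6 hours 30 minutes layover in Osaka → 09:12 UTC.
Add 1 hour leg 3 → 10:12 UTC.
Marquesas is UTC−9:30, so local arrival = 10:12 − 9:30 = 00:42 on May 29.

00:42 on May 29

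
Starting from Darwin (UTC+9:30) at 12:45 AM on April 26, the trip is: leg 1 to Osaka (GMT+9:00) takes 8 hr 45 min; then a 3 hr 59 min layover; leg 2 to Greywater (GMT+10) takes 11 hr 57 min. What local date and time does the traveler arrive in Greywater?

Convert departure to UTC: 12:45 AM − 9:30 = 3:15 PM UTC on Apr 25.
Add 8 hours 45 minutes leg 1 → 12:00 AM UTC (Apr 26).
Add 3 hours and 59 minutes layover in Osaka → 3:59 AM UTC.
Add 11 hours 57 minutes leg 2 → 3:56 PM UTC.
Greywater is UTC+10:00, so local arrival = 3:56 PM + 10:00 = 1:56 AM on Apr 27.

1:56 AM on April 27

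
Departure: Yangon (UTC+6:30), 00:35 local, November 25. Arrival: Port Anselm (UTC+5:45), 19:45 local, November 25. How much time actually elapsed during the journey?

19 hours 55 minutes

Departure in UTC: 00:35 − 6:30 = 18:05 on Nov 24.
Arrival in UTC: 19:45 − 5:45 = 14:00 on Nov 25.
Elapsed = 14:00 − 18:05 (+1 day) = 19 hours 55 minutes.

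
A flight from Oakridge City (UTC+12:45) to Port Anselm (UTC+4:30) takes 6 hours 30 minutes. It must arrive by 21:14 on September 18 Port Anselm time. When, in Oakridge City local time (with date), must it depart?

Target arrival in UTC: 21:14 − 4:30 = 16:44 on Sep 18.
Subtract 6 hours and 30 minutes → departure 10:14 UTC on Sep 18.
Oakridge City is UTC+12:45: 10:14 + 12:45 = 22:59 on Sep 18.

22:59 on Sep 18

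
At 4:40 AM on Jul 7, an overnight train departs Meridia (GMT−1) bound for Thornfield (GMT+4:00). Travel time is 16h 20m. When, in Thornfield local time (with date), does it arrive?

Thornfield is 5:00 ahead of Meridia.
After 16 hours and 20 minutes it is 9:00 PM in Meridia.
Shift by the zone difference: 9:00 PM + 5:00 = 2:00 AM on Jul 8 in Thornfield.

2:00 AM on July 8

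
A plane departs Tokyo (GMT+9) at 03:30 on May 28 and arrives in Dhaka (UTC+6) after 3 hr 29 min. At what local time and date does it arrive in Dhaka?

03:59 on May 28

Convert departure to UTC: 03:30 − 9:00 = 18:30 UTC on May 27.
Add 3 hours and 29 minutes travel time → 21:59 UTC.
Dhaka is UTC+6:00, so local arrival = 21:59 + 6:00 = 03:59 on May 28.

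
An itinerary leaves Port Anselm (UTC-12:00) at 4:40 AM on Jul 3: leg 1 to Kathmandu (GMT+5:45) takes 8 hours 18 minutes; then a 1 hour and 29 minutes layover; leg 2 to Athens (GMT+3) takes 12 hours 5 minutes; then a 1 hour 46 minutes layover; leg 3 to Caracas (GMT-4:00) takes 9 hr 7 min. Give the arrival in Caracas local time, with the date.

Convert departure to UTC: 4:40 AM + 12:00 = 4:40 PM UTC on Jul 3.
Add 8 hours 18 minutes leg 1 → 12:58 AM UTC (Jul 4).
Add 1 hour and 29 minutes layover in Kathmandu → 2:27 AM UTC.
Add 12 hours and 5 minutes leg 2 → 2:32 PM UTC.
Add 1 hour and 46 minutes layover in Athens → 4:18 PM UTC.
Add 9 hours and 7 minutes leg 3 → 1:25 AM UTC (Jul 5).
Caracas is UTC−4:00, so local arrival = 1:25 AM − 4:00 = 9:25 PM on Jul 4.

9:25 PM on July 4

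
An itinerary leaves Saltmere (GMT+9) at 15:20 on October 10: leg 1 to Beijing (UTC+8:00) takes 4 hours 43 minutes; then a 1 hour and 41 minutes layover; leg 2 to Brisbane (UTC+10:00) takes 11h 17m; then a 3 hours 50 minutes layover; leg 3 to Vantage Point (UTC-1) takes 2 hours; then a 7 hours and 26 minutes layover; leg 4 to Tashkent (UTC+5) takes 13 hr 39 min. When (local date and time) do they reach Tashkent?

07:56 on Oct 12

Convert departure to UTC: 15:20 − 9:00 = 06:20 UTC on Oct 10.
Add 4 hours 43 minutes leg 1 → 11:03 UTC.
Add 1 hour and 41 minutes layover in Beijing → 12:44 UTC.
Add 11 hours 17 minutes leg 2 → 00:01 UTC (Oct 11).
Add 3 hours and 50 minutes layover in Brisbane → 03:51 UTC.
Add 2 hours leg 3 → 05:51 UTC.
Add 7 hours 26 minutes layover in Vantage Point → 13:17 UTC.
Add 13 hours 39 minutes leg 4 → 02:56 UTC (Oct 12).
Tashkent is UTC+5:00, so local arrival = 02:56 + 5:00 = 07:56 on Oct 12.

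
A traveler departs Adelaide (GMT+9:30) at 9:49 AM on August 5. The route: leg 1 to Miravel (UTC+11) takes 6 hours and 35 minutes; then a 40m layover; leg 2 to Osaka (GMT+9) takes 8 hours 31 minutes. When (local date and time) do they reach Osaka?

Convert departure to UTC: 9:49 AM − 9:30 = 12:19 AM UTC on Aug 5.
Add 6 hours 35 minutes leg 1 → 6:54 AM UTC.
Add 40 minutes layover in Miravel → 7:34 AM UTC.
Add 8 hours 31 minutes leg 2 → 4:05 PM UTC.
Osaka is UTC+9:00, so local arrival = 4:05 PM + 9:00 = 1:05 AM on Aug 6.

1:05 AM on August 6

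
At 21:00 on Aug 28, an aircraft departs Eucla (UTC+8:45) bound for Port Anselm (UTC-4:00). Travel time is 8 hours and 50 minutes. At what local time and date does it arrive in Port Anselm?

17:05 on August 28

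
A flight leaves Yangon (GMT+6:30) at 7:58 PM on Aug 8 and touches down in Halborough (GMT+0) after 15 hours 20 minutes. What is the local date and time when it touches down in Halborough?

4:48 AM on August 9

Convert departure to UTC: 7:58 PM − 6:30 = 1:28 PM UTC on Aug 8.
Add 15 hours 20 minutes travel time → 4:48 AM UTC (Aug 9).
Halborough is UTC+0, so local arrival is the same: 4:48 AM on Aug 9.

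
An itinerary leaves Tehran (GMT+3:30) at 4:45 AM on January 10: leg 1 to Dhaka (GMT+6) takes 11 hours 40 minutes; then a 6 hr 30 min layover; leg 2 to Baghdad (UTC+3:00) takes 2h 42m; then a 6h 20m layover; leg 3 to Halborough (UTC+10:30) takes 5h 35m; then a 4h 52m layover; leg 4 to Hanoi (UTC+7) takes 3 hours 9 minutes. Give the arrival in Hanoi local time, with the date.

Convert departure to UTC: 4:45 AM − 3:30 = 1:15 AM UTC on Jan 10.
Add 11 hours 40 minutes leg 1 → 12:55 PM UTC.
Add 6 hours 30 minutes layover in Dhaka → 7:25 PM UTC.
Add 2 hours 42 minutes leg 2 → 10:07 PM UTC.
Add 6 hours 20 minutes layover in Baghdad → 4:27 AM UTC (Jan 11).
Add 5 hours and 35 minutes leg 3 → 10:02 AM UTC.
Add 4 hours and 52 minutes layover in Halborough → 2:54 PM UTC.
Add 3 hours and 9 minutes leg 4 → 6:03 PM UTC.
Hanoi is UTC+7:00, so local arrival = 6:03 PM + 7:00 = 1:03 AM on Jan 12.

1:03 AM on January 12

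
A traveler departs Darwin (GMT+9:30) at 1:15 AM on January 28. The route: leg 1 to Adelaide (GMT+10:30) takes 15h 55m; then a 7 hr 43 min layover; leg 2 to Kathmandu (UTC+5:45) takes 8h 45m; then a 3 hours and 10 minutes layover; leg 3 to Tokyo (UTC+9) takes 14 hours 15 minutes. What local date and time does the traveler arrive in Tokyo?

Convert departure to UTC: 1:15 AM − 9:30 = 3:45 PM UTC on Jan 27.
Add 15 hours and 55 minutes leg 1 → 7:40 AM UTC (Jan 28).
Add 7 hours 43 minutes layover in Adelaide → 3:23 PM UTC.
Add 8 hours 45 minutes leg 2 → 12:08 AM UTC (Jan 29).
Add 3 hours and 10 minutes layover in Kathmandu → 3:18 AM UTC.
Add 14 hours and 15 minutes leg 3 → 5:33 PM UTC.
Tokyo is UTC+9:00, so local arrival = 5:33 PM + 9:00 = 2:33 AM on Jan 30.

2:33 AM on January 30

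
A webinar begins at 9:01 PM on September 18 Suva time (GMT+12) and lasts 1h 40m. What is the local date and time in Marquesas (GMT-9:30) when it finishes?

1:11 AM on September 18

Convert start to UTC: 9:01 PM − 12:00 = 9:01 AM UTC on Sep 18.
Add 1 hour 40 minutes duration → 10:41 AM UTC.
Marquesas is UTC−9:30, so local end time = 10:41 AM − 9:30 = 1:11 AM on Sep 18.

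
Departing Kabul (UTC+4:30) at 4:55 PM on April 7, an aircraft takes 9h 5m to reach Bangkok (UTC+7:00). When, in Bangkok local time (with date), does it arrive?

4:30 AM on Apr 8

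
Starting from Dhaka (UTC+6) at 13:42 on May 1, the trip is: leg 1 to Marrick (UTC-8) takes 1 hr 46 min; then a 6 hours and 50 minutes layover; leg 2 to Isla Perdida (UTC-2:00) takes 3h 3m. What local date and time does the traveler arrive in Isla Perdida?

Convert departure to UTC: 13:42 − 6:00 = 07:42 UTC on May 1.
Add 1 hour 46 minutes leg 1 → 09:28 UTC.
Add 6 hours 50 minutes layover in Marrick → 16:18 UTC.
Add 3 hours 3 minutes leg 2 → 19:21 UTC.
Isla Perdida is UTC−2:00, so local arrival = 19:21 − 2:00 = 17:21 on May 1.

17:21 on May 1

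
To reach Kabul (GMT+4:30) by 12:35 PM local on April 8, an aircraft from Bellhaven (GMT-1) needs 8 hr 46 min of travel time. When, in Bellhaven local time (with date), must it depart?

Target arrival in UTC: 12:35 PM − 4:30 = 8:05 AM on Apr 8.
Subtract 8 hours 46 minutes → departure 11:19 PM UTC on Apr 7.
Bellhaven is UTC−1:00: 11:19 PM − 1:00 = 10:19 PM on Apr 7.

10:19 PM on April 7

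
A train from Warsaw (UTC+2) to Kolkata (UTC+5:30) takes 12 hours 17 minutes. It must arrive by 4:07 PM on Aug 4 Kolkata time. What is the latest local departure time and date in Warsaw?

12:20 AM on August 4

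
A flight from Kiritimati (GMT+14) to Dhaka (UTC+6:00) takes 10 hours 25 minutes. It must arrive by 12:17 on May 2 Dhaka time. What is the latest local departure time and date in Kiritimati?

09:52 on May 2

Target arrival in UTC: 12:17 − 6:00 = 06:17 on May 2.
Subtract 10 hours and 25 minutes → departure 19:52 UTC on May 1.
Kiritimati is UTC+14:00: 19:52 + 14:00 = 09:52 on May 2.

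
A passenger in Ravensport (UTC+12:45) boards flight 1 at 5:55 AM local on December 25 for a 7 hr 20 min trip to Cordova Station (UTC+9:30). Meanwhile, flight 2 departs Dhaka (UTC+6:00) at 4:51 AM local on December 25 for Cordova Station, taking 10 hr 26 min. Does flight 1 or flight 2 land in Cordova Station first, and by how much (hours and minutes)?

the first, by 8 hours 47 minutes

Flight 1 in UTC: 5:55 AM − 12:45 = 5:10 PM on Dec 24.
+7 hours and 20 minutes → arrive 12:30 AM UTC on Dec 25.
Flight 2 in UTC: 4:51 AM − 6:00 = 10:51 PM on Dec 24.
+10 hours 26 minutes → arrive 9:17 AM UTC on Dec 25.
Flight 1 lands earlier by 8 hours 47 minutes.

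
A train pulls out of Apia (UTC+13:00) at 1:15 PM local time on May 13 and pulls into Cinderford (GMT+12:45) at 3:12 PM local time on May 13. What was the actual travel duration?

2 hours 12 minutes

Departure in UTC: 1:15 PM − 13:00 = 12:15 AM on May 13.
Arrival in UTC: 3:12 PM − 12:45 = 2:27 AM on May 13.
Elapsed = 2:27 AM − 12:15 AM = 2 hours 12 minutes.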